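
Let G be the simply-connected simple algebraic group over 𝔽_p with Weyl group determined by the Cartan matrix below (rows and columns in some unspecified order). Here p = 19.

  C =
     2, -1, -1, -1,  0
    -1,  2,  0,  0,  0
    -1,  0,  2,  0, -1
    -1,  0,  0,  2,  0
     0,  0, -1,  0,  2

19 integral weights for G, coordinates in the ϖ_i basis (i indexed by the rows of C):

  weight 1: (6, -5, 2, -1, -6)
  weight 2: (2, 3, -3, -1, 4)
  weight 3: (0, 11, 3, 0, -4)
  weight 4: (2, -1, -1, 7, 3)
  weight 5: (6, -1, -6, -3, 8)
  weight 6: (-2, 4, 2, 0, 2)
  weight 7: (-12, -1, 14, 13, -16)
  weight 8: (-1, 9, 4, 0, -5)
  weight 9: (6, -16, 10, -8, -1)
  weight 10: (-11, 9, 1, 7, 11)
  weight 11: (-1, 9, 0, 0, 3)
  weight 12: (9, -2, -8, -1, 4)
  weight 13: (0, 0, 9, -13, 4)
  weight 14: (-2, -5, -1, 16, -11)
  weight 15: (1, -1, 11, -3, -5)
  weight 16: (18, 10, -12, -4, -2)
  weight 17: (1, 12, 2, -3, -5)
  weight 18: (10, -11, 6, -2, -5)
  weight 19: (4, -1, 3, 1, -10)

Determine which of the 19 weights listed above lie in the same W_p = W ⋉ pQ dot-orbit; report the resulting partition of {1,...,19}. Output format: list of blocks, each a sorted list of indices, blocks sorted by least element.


Root system D_5: the 5×5 matrix C matches after relabeling.

λ_j+ρ reflected into Ā_19 (⟨·,θ^∨⟩≤19); 5-tuples as given:

  λ_1 → (1, 4, 2, 0, 3);  λ_2 → (1, 4, 2, 0, 3);  λ_3 → (1, 12, 0, 1, 3);  λ_4 → (3, 0, 0, 8, 4);  λ_5 → (0, 0, 5, 2, 4);  λ_6 → (1, 4, 2, 0, 3);  λ_7 → (3, 0, 0, 8, 4);  λ_8 → (0, 10, 1, 1, 4);  λ_9 → (3, 0, 0, 8, 4);  λ_10 → (0, 0, 5, 2, 4);  λ_11 → (0, 10, 1, 1, 4);  λ_12 → (2, 1, 5, 0, 2);  λ_13 → (0, 10, 1, 1, 4);  λ_14 → (0, 10, 1, 1, 4);  λ_15 → (0, 0, 5, 2, 4);  λ_16 → (3, 0, 0, 8, 4);  λ_17 → (1, 12, 0, 1, 3);  λ_18 → (0, 10, 1, 1, 4);  λ_19 → (0, 0, 5, 2, 4)

These 19 weights hit 6 W_19-dot-orbits; sizes (3, 2, 4, 4, 5, 1):

[[1, 2, 6], [3, 17], [4, 7, 9, 16], [5, 10, 15, 19], [8, 11, 13, 14, 18], [12]]


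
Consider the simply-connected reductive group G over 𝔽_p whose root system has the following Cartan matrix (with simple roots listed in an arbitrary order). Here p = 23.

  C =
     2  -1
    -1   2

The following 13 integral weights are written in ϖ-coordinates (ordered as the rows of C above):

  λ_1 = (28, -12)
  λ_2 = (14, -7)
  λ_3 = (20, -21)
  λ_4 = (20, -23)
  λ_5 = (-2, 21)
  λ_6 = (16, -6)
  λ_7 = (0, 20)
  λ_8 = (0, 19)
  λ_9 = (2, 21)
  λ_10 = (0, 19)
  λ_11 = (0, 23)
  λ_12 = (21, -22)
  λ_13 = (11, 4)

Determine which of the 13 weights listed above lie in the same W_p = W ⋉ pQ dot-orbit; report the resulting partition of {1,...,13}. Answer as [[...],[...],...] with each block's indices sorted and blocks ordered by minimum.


Root system A_2: the 2×2 matrix C matches after relabeling.

Each λ_j+ρ reduced to Ā_23; 2-tuples below use C's row order:

  [1] (12, 5)
  [2] (9, 6)
  [3] (1, 20)
  [4] (1, 21)
  [5] (1, 21)
  [6] (12, 5)
  [7] (1, 21)
  [8] (1, 20)
  [9] (1, 20)
  [10] (1, 20)
  [11] (1, 21)
  [12] (1, 21)
  [13] (12, 5)

Linkage partition of the 13 weights (4 classes, p=23):

[[1, 6, 13], [2], [3, 8, 9, 10], [4, 5, 7, 11, 12]]


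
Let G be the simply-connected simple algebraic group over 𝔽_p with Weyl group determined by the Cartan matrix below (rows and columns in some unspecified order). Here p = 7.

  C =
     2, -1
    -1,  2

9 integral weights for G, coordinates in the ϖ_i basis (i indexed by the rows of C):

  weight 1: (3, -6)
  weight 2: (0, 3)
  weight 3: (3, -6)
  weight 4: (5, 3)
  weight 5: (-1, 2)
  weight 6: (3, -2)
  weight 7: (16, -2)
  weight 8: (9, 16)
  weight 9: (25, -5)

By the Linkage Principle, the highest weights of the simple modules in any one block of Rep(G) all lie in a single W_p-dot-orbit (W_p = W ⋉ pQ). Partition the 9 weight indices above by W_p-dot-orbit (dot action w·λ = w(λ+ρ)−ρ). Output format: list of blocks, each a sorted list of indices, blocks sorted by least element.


C ↔ A_2 under row/col permutation; |W(A_2)| = 6.

Folding the 9 weights λ_j+ρ into Ā_7 (reps in the given 2-coord order):

  λ_1+ρ ↦ (1, 4) · λ_2+ρ ↦ (1, 4) · λ_3+ρ ↦ (1, 4) · λ_4+ρ ↦ (3, 1) · λ_5+ρ ↦ (0, 3) · λ_6+ρ ↦ (3, 1) · λ_7+ρ ↦ (1, 4) · λ_8+ρ ↦ (3, 1) · λ_9+ρ ↦ (1, 4)

Partition of {1..9} into 3 W_7-dot-orbits:

[[1, 2, 3, 7, 9], [4, 6, 8], [5]]


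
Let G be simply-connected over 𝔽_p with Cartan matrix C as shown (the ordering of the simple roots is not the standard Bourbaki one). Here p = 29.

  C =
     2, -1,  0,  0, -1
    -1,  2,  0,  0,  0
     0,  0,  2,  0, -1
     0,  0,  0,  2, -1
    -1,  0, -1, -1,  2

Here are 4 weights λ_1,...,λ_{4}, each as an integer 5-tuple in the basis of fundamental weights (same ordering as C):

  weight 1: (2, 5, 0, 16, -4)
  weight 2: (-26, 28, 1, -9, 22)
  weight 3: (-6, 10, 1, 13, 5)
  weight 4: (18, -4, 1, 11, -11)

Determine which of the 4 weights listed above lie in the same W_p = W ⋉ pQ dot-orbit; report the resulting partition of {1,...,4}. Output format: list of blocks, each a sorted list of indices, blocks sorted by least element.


D_5 Cartan matrix, 5 simple roots permuted; ρ=(1,1,1,1,1).

Folding the 4 weights λ_j+ρ into Ā_29 (reps in the given 5-coord order):

  λ_1+ρ ↦ (0, 6, 2, 14, 1) · λ_2+ρ ↦ (0, 4, 8, 2, 0) · λ_3+ρ ↦ (0, 6, 2, 14, 1) · λ_4+ρ ↦ (6, 3, 8, 2, 2)

Partition of {1..4} into 3 W_29-dot-orbits:

[[1, 3], [2], [4]]


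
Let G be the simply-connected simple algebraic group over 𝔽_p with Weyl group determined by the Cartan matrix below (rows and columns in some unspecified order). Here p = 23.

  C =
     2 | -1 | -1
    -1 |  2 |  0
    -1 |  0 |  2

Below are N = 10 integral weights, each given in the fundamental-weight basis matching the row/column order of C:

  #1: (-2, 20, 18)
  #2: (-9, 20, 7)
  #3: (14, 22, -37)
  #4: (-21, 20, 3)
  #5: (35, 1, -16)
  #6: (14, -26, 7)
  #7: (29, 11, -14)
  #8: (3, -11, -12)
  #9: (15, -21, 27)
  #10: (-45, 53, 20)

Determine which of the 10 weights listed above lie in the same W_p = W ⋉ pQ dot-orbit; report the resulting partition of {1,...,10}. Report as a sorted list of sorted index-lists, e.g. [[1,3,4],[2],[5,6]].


Cartan matrix: type A_3 (|W|=24); un-permuting the 3 rows.

Each λ_j+ρ reduced to Ā_23; 3-tuples below use C's row order:

  λ_1+ρ ↦ (1, 4, 2)
  λ_2+ρ ↦ (8, 13, 0)
  λ_3+ρ ↦ (8, 13, 0)
  λ_4+ρ ↦ (4, 1, 16)
  λ_5+ρ ↦ (8, 13, 0)
  λ_6+ρ ↦ (8, 13, 0)
  λ_7+ρ ↦ (4, 7, 6)
  λ_8+ρ ↦ (4, 7, 6)
  λ_9+ρ ↦ (1, 4, 2)
  λ_10+ρ ↦ (8, 13, 0)

These 10 weights hit 4 W_23-dot-orbits; sizes (2, 5, 1, 2):

[[1, 9], [2, 3, 5, 6, 10], [4], [7, 8]]


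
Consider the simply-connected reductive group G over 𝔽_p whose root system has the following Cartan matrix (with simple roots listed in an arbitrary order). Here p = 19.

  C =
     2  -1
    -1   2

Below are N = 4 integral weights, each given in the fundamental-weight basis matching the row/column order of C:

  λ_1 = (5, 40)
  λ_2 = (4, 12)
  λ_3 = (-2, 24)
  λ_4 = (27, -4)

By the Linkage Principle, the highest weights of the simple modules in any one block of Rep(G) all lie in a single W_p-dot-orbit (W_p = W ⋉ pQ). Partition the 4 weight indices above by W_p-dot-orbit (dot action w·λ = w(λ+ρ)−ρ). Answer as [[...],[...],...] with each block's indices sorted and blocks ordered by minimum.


C ↔ A_2 under row/col permutation; |W(A_2)| = 6.

W_19-reps of the 4 weights in Ā_19 (same 2-coord order as C):

  λ_1 → (10, 6);  λ_2 → (5, 13);  λ_3 → (5, 13);  λ_4 → (10, 6)

Linkage partition of the 4 weights (2 classes, p=19):

[[1, 4], [2, 3]]


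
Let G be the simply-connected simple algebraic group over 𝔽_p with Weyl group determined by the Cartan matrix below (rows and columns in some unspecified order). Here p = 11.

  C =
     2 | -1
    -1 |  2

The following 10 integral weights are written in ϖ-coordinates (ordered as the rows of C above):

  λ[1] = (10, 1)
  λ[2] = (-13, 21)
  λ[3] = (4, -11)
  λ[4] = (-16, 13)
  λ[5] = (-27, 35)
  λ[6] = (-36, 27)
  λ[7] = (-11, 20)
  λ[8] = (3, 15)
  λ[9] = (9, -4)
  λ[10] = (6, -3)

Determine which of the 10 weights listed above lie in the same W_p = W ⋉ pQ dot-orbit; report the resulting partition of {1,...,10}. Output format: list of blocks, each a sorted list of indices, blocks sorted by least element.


Type A_2, rank 2, |W|=6; reorder rows/cols to standard.

Alcove-folded reps (p=11, 10 weights, presented ϖ-order):

  λ_1 → (9, 0);  λ_2 → (0, 1);  λ_3 → (5, 5);  λ_4 → (7, 3);  λ_5 → (7, 3);  λ_6 → (5, 2);  λ_7 → (0, 1);  λ_8 → (5, 2);  λ_9 → (7, 3);  λ_10 → (5, 2)

These 10 weights hit 5 W_11-dot-orbits; sizes (1, 2, 1, 3, 3):

[[1], [2, 7], [3], [4, 5, 9], [6, 8, 10]]


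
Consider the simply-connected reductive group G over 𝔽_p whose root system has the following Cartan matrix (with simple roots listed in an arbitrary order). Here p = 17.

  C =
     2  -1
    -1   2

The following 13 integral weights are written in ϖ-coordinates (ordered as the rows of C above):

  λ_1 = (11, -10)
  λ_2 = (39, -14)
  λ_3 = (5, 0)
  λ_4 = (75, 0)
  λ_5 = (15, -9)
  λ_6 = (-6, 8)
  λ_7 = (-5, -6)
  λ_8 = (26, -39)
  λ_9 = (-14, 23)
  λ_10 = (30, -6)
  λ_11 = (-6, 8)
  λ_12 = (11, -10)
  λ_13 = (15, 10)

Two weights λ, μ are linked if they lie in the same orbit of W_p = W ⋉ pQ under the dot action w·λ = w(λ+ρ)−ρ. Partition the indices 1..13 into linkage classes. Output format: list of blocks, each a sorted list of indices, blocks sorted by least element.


Cartan matrix: type A_2 (|W|=6); un-permuting the 2 rows.

λ_j+ρ reflected into Ā_17 (⟨·,θ^∨⟩≤17); 2-tuples as given:

    [1] (3, 9)
    [2] (6, 4)
    [3] (6, 1)
    [4] (8, 8)
    [5] (8, 8)
    [6] (5, 4)
    [7] (5, 4)
    [8] (6, 4)
    [9] (6, 4)
    [10] (3, 9)
    [11] (5, 4)
    [12] (3, 9)
    [13] (6, 1)

Partition of {1..13} into 5 W_17-dot-orbits:

[[1, 10, 12], [2, 8, 9], [3, 13], [4, 5], [6, 7, 11]]


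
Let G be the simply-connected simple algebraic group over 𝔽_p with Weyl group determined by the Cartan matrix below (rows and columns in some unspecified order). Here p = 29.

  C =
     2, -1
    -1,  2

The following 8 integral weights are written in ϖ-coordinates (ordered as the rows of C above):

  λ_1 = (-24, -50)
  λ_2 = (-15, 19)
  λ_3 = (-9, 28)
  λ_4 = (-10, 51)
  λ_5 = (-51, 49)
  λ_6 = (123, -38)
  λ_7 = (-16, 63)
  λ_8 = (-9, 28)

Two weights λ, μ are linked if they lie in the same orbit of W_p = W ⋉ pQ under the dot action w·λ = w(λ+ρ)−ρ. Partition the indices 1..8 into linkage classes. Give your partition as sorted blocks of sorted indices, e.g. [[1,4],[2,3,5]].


Cartan matrix: type A_2 (|W|=6); un-permuting the 2 rows.

λ_j+ρ reflected into Ā_29 (⟨·,θ^∨⟩≤29); 2-tuples as given:

  [1] (14, 6) · [2] (14, 6) · [3] (8, 21) · [4] (14, 6) · [5] (8, 21) · [6] (8, 21) · [7] (14, 6) · [8] (8, 21)

2 distinct reps among the 8 weights ⇒ 2 W_29-linkage classes:

[[1, 2, 4, 7], [3, 5, 6, 8]]


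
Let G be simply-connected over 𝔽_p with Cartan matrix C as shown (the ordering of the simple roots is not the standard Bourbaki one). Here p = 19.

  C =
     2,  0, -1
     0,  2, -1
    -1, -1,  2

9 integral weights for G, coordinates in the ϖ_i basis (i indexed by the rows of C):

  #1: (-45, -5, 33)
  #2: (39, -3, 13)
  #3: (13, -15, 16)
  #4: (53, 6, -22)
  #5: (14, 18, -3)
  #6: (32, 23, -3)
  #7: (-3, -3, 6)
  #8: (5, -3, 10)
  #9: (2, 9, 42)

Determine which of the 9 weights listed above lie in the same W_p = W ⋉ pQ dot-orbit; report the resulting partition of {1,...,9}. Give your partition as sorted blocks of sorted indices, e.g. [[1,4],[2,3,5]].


Root system A_3: the 3×3 matrix C matches after relabeling.

Ā_19 reps of the 9 weights (A_3, coords as presented):

    [1] (6, 4, 5)
    [2] (2, 2, 3)
    [3] (2, 2, 3)
    [4] (12, 3, 2)
    [5] (0, 4, 2)
    [6] (12, 3, 2)
    [7] (2, 2, 3)
    [8] (6, 2, 9)
    [9] (3, 10, 5)

Grouping the 9 weights by Ā_19-representative: 6 linkage classes.

[[1], [2, 3, 7], [4, 6], [5], [8], [9]]


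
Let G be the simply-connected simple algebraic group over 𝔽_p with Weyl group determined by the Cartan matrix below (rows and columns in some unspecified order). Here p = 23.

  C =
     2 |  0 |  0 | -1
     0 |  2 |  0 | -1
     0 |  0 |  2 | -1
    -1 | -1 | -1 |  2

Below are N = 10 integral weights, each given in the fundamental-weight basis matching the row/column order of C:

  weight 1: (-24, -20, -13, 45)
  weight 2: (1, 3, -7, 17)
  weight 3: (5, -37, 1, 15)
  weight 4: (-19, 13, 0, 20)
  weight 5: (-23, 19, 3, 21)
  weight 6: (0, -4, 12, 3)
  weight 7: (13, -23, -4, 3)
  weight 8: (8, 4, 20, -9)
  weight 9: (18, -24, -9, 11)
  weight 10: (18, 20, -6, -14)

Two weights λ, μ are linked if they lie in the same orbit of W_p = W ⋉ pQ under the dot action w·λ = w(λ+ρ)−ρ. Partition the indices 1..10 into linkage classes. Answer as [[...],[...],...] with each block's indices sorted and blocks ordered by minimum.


D_4 Cartan matrix, 4 simple roots permuted; ρ=(1,1,1,1).

Each λ_j+ρ reduced to Ā_23; 4-tuples below use C's row order:

    λ_1 → (0, 4, 11, 0)
    λ_2 → (1, 3, 5, 1)
    λ_3 → (1, 3, 5, 1)
    λ_4 → (5, 1, 12, 1)
    λ_5 → (1, 3, 19, 0)
    λ_6 → (1, 3, 13, 1)
    λ_7 → (3, 3, 14, 1)
    λ_8 → (1, 3, 13, 1)
    λ_9 → (0, 4, 11, 0)
    λ_10 → (1, 3, 13, 1)

6 distinct reps among the 10 weights ⇒ 6 W_23-linkage classes:

[[1, 9], [2, 3], [4], [5], [6, 8, 10], [7]]


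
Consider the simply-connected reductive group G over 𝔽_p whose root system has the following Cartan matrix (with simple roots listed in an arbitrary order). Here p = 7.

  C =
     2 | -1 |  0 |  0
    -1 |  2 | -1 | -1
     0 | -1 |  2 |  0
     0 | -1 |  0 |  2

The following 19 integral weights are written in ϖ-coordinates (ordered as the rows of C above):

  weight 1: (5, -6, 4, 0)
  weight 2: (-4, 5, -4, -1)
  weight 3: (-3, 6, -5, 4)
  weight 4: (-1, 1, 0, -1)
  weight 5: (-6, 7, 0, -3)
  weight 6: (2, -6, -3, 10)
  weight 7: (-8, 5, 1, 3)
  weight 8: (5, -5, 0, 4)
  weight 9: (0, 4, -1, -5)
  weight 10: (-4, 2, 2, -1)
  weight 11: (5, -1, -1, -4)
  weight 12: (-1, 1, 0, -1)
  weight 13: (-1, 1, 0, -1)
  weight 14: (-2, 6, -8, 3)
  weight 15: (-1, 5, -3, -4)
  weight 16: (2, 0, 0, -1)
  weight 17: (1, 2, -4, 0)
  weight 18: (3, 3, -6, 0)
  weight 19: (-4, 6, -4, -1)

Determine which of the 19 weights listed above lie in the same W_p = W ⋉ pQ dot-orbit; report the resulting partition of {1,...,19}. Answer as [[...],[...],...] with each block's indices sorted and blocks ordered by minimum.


D_4 Cartan matrix, 4 simple roots permuted; ρ=(1,1,1,1).

Each λ_j+ρ reduced to Ā_7; 4-tuples below use C's row order:

    1: (1, 1, 0, 4)
    2: (3, 0, 3, 0)
    3: (3, 1, 1, 0)
    4: (0, 2, 1, 0)
    5: (3, 1, 1, 0)
    6: (0, 2, 1, 0)
    7: (2, 0, 3, 1)
    8: (2, 0, 3, 1)
    9: (1, 1, 0, 4)
    10: (3, 0, 3, 0)
    11: (3, 0, 3, 0)
    12: (0, 2, 1, 0)
    13: (0, 2, 1, 0)
    14: (3, 0, 3, 0)
    15: (0, 1, 2, 3)
    16: (3, 1, 1, 0)
    17: (2, 0, 3, 1)
    18: (2, 0, 3, 1)
    19: (3, 0, 3, 0)

Partition of {1..19} into 6 W_7-dot-orbits:

[[1, 9], [2, 10, 11, 14, 19], [3, 5, 16], [4, 6, 12, 13], [7, 8, 17, 18], [15]]


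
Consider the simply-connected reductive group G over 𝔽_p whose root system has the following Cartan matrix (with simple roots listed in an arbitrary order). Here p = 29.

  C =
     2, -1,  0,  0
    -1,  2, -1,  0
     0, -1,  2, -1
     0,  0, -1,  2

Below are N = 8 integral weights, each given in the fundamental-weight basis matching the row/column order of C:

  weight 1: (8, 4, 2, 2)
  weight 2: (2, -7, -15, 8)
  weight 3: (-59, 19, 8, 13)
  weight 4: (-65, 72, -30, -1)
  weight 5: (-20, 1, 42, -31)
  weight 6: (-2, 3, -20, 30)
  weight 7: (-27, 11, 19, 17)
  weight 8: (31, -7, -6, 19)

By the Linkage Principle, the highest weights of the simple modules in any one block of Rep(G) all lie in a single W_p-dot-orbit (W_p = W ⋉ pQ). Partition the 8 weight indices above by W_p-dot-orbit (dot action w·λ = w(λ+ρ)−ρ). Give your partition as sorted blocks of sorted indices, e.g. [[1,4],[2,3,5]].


C ↔ A_4 under row/col permutation; |W(A_4)| = 120.

Ā_29 reps of the 8 weights (A_4, coords as presented):

    λ_1 → (9, 5, 3, 3)
    λ_2 → (9, 5, 3, 3)
    λ_3 → (9, 0, 0, 14)
    λ_4 → (9, 0, 0, 14)
    λ_5 → (13, 1, 3, 10)
    λ_6 → (13, 1, 3, 10)
    λ_7 → (9, 5, 3, 3)
    λ_8 → (9, 5, 3, 3)

The 8 indices split into 3 linkage classes (same alcove rep ⇔ same W_29-dot-orbit):

[[1, 2, 7, 8], [3, 4], [5, 6]]


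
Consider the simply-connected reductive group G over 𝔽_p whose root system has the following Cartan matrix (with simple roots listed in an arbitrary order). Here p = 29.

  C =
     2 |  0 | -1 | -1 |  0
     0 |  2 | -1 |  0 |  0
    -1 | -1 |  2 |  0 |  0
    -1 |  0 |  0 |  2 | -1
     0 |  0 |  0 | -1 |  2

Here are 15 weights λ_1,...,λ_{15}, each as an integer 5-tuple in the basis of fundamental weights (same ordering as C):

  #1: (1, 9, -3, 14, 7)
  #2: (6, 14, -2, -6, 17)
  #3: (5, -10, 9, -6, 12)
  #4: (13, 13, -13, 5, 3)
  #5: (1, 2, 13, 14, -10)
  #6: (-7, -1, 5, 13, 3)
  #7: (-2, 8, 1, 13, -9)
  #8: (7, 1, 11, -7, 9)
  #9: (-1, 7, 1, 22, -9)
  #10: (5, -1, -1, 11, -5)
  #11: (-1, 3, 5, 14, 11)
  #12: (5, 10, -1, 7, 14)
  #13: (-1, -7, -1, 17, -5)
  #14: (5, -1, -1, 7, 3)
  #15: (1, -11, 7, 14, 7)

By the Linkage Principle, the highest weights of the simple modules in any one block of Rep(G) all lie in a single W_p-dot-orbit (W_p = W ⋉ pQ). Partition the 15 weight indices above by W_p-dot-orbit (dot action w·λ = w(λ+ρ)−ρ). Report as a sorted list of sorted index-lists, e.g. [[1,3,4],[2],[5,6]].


Type A_5, rank 5, |W|=720; reorder rows/cols to standard.

Alcove-folded reps (p=29, 15 weights, presented ϖ-order):

  λ_1 → (0, 4, 2, 15, 4) · λ_2 → (1, 9, 1, 5, 8) · λ_3 → (1, 9, 1, 5, 8) · λ_4 → (2, 2, 12, 6, 4) · λ_5 → (2, 2, 12, 6, 4) · λ_6 → (6, 0, 0, 8, 4) · λ_7 → (1, 9, 1, 5, 8) · λ_8 → (2, 2, 12, 6, 4) · λ_9 → (0, 4, 2, 15, 4) · λ_10 → (6, 0, 0, 8, 4) · λ_11 → (0, 4, 2, 15, 4) · λ_12 → (6, 0, 0, 8, 4) · λ_13 → (6, 0, 0, 8, 4) · λ_14 → (6, 0, 0, 8, 4) · λ_15 → (0, 4, 2, 15, 4)

Linkage partition of the 15 weights (4 classes, p=29):

[[1, 9, 11, 15], [2, 3, 7], [4, 5, 8], [6, 10, 12, 13, 14]]


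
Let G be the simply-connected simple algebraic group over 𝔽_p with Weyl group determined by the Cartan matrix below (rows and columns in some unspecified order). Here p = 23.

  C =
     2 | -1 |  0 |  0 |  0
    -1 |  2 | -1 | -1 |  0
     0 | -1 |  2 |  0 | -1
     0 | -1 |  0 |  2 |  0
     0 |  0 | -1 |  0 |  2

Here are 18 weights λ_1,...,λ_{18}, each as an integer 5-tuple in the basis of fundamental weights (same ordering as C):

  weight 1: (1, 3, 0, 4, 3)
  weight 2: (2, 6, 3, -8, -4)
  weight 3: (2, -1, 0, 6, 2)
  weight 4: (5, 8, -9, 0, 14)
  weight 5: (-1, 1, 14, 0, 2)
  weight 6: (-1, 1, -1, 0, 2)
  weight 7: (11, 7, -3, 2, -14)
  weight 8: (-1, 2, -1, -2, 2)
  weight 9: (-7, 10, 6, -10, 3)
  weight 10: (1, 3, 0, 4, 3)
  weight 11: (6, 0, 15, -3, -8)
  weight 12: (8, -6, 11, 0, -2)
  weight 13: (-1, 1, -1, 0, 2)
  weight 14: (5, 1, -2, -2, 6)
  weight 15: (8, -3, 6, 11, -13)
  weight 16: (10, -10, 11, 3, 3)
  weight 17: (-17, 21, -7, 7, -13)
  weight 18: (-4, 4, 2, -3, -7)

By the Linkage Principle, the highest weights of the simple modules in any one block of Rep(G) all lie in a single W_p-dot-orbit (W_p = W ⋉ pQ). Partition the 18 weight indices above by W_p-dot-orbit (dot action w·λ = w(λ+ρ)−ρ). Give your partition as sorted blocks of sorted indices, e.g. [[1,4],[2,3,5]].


C ↔ D_5 under row/col permutation; |W(D_5)| = 1920.

Ā_23 reps of the 18 weights (D_5, coords as presented):

    [1] (2, 4, 1, 5, 4)
    [2] (3, 0, 1, 7, 3)
    [3] (3, 0, 1, 7, 3)
    [4] (6, 0, 1, 1, 6)
    [5] (0, 2, 0, 1, 3)
    [6] (0, 2, 0, 1, 3)
    [7] (5, 3, 0, 4, 2)
    [8] (0, 2, 0, 1, 3)
    [9] (2, 4, 1, 5, 4)
    [10] (2, 4, 1, 5, 4)
    [11] (6, 0, 1, 1, 6)
    [12] (4, 1, 6, 4, 1)
    [13] (0, 2, 0, 1, 3)
    [14] (6, 0, 1, 1, 6)
    [15] (2, 4, 1, 5, 4)
    [16] (2, 4, 1, 5, 4)
    [17] (4, 1, 6, 4, 1)
    [18] (0, 2, 0, 1, 3)

The 18 indices split into 6 linkage classes (same alcove rep ⇔ same W_23-dot-orbit):

[[1, 9, 10, 15, 16], [2, 3], [4, 11, 14], [5, 6, 8, 13, 18], [7], [12, 17]]


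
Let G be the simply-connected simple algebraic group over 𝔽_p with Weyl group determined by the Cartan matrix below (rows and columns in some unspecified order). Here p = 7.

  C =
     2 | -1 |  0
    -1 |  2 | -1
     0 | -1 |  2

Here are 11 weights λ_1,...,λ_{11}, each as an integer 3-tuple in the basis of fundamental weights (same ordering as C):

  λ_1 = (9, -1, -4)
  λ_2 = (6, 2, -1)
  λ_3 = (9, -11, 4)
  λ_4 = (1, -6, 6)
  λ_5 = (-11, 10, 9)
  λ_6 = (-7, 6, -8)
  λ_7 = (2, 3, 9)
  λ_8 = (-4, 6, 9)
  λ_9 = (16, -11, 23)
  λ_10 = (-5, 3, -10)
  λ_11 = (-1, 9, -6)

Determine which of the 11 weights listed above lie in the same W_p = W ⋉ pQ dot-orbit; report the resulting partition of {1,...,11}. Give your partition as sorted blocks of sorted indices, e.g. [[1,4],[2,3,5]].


C ↔ A_3 under row/col permutation; |W(A_3)| = 24.

Ā_7 reps of the 11 weights (A_3, coords as presented):

    1: (4, 0, 3)
    2: (4, 0, 3)
    3: (3, 2, 2)
    4: (3, 2, 2)
    5: (3, 1, 3)
    6: (0, 6, 1)
    7: (4, 0, 3)
    8: (4, 0, 3)
    9: (4, 0, 3)
    10: (3, 2, 2)
    11: (3, 2, 2)

The 11 indices split into 4 linkage classes (same alcove rep ⇔ same W_7-dot-orbit):

[[1, 2, 7, 8, 9], [3, 4, 10, 11], [5], [6]]


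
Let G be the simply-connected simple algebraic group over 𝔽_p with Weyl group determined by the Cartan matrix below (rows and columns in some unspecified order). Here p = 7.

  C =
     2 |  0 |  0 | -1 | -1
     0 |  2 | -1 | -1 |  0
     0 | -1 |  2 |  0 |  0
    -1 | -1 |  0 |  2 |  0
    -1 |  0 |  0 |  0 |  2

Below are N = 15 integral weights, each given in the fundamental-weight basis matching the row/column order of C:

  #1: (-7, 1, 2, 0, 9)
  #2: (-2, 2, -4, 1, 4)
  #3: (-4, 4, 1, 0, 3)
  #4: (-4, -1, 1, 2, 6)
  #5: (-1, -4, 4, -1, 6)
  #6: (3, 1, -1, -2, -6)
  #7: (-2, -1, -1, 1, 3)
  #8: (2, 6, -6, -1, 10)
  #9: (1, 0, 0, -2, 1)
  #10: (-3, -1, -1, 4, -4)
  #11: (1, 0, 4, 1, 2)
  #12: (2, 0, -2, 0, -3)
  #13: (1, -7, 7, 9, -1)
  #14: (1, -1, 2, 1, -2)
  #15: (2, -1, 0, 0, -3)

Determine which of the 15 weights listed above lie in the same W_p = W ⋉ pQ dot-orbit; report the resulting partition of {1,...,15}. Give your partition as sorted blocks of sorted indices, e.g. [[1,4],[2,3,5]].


Dynkin diagram of C (from the 8 off-diagonal −1 entries): A_5.

W_7-reps of the 15 weights in Ā_7 (same 5-coord order as C):

    λ_1 → (1, 0, 3, 2, 1)
    λ_2 → (1, 0, 1, 1, 2)
    λ_3 → (0, 3, 0, 2, 1)
    λ_4 → (3, 0, 0, 0, 2)
    λ_5 → (3, 0, 0, 0, 2)
    λ_6 → (1, 0, 0, 1, 3)
    λ_7 → (1, 0, 0, 1, 3)
    λ_8 → (3, 0, 0, 0, 2)
    λ_9 → (1, 0, 1, 1, 2)
    λ_10 → (3, 0, 0, 0, 2)
    λ_11 → (1, 0, 1, 1, 2)
    λ_12 → (1, 0, 1, 1, 2)
    λ_13 → (1, 0, 0, 1, 3)
    λ_14 → (1, 0, 3, 2, 1)
    λ_15 → (1, 0, 1, 1, 2)

Grouping the 15 weights by Ā_7-representative: 5 linkage classes.

[[1, 14], [2, 9, 11, 12, 15], [3], [4, 5, 8, 10], [6, 7, 13]]


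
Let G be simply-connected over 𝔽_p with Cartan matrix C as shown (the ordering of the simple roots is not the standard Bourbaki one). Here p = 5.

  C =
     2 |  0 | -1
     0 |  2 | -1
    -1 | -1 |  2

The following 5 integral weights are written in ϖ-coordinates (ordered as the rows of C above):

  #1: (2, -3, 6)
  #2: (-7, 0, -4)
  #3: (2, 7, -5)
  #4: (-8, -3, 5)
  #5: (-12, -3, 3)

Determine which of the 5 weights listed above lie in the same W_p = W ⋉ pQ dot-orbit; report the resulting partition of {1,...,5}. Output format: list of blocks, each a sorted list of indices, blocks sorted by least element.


Root system A_3: the 3×3 matrix C matches after relabeling.

Ā_5 reps of the 5 weights (A_3, coords as presented):

  [1] (2, 3, 0) · [2] (2, 1, 1) · [3] (2, 1, 1) · [4] (2, 1, 1) · [5] (2, 1, 1)

Grouping the 5 weights by Ā_5-representative: 2 linkage classes.

[[1], [2, 3, 4, 5]]


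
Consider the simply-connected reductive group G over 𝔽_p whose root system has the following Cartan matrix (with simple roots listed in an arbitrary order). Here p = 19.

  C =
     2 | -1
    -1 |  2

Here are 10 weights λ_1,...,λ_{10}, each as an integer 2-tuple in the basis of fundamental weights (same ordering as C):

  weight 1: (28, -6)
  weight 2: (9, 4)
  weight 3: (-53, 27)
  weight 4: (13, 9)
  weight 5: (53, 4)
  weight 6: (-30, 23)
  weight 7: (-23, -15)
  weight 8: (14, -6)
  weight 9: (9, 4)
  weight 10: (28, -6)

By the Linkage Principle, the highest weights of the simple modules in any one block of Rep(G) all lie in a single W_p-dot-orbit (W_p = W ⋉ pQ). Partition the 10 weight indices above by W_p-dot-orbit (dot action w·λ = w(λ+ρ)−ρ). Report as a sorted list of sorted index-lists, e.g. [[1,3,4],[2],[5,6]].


Type A_2, rank 2, |W|=6; reorder rows/cols to standard.

Ā_19 reps of the 10 weights (A_2, coords as presented):

  1: (9, 5);  2: (10, 5);  3: (9, 5);  4: (9, 5);  5: (3, 2);  6: (9, 5);  7: (3, 2);  8: (10, 5);  9: (10, 5);  10: (9, 5)

Linkage partition of the 10 weights (3 classes, p=19):

[[1, 3, 4, 6, 10], [2, 8, 9], [5, 7]]


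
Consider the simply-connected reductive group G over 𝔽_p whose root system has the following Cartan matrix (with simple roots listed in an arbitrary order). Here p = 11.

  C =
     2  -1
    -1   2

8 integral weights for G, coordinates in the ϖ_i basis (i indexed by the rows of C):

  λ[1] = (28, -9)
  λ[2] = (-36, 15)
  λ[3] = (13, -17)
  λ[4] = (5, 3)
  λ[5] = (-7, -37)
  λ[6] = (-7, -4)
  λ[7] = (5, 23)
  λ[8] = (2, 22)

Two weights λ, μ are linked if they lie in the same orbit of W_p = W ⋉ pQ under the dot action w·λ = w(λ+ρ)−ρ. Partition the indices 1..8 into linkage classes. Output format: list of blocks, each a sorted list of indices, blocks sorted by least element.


C ↔ A_2 under row/col permutation; |W(A_2)| = 6.

Alcove-folded reps (p=11, 8 weights, presented ϖ-order):

    1: (7, 3)
    2: (3, 6)
    3: (3, 6)
    4: (6, 4)
    5: (3, 6)
    6: (3, 6)
    7: (3, 6)
    8: (7, 3)

These 8 weights hit 3 W_11-dot-orbits; sizes (2, 5, 1):

[[1, 8], [2, 3, 5, 6, 7], [4]]


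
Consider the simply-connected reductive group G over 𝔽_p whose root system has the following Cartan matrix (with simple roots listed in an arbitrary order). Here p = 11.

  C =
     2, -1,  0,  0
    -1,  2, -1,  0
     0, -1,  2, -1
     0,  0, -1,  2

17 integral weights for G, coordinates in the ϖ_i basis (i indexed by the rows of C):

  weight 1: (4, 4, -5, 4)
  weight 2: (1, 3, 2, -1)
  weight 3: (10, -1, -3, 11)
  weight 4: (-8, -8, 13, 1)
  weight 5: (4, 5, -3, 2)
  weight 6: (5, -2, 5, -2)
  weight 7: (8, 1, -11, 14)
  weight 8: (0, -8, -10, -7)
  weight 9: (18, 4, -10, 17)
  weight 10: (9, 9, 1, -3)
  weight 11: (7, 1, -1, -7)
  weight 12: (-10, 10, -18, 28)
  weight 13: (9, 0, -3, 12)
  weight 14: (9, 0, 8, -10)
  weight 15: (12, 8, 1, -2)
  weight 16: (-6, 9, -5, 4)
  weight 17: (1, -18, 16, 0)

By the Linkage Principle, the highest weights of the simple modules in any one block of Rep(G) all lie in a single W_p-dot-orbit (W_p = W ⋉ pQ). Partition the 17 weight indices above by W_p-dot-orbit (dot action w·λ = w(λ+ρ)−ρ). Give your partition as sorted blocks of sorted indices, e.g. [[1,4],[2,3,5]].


Type A_4, rank 4, |W|=120; reorder rows/cols to standard.

λ_j+ρ reflected into Ā_11 (⟨·,θ^∨⟩≤11); 4-tuples as given:

    λ_1 → (5, 1, 4, 1)
    λ_2 → (2, 4, 3, 0)
    λ_3 → (1, 1, 0, 0)
    λ_4 → (2, 4, 3, 0)
    λ_5 → (4, 4, 2, 0)
    λ_6 → (5, 1, 4, 1)
    λ_7 → (4, 4, 2, 0)
    λ_8 → (1, 0, 4, 2)
    λ_9 → (2, 4, 3, 0)
    λ_10 → (1, 0, 9, 0)
    λ_11 → (4, 4, 2, 0)
    λ_12 → (4, 4, 2, 0)
    λ_13 → (1, 1, 0, 0)
    λ_14 → (1, 1, 0, 0)
    λ_15 → (1, 0, 9, 0)
    λ_16 → (5, 1, 4, 1)
    λ_17 → (4, 4, 2, 0)

The 17 indices split into 6 linkage classes (same alcove rep ⇔ same W_11-dot-orbit):

[[1, 6, 16], [2, 4, 9], [3, 13, 14], [5, 7, 11, 12, 17], [8], [10, 15]]


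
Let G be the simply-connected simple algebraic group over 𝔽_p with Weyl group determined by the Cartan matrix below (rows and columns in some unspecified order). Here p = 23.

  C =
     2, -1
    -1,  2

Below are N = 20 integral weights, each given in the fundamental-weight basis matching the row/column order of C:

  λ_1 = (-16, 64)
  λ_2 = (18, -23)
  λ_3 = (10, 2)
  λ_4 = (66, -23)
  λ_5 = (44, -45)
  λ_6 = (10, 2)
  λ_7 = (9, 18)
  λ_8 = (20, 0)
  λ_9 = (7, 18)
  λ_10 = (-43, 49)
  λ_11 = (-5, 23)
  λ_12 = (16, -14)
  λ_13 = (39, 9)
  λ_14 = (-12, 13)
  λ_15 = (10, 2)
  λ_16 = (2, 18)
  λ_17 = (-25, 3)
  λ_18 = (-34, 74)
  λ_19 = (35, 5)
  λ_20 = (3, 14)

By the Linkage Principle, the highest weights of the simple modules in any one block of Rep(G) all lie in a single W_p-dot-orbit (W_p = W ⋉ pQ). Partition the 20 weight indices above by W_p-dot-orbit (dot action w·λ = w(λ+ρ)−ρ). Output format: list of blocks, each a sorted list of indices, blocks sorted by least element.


A_2 Cartan matrix, 2 simple roots permuted; ρ=(1,1).

λ_j+ρ reflected into Ā_23 (⟨·,θ^∨⟩≤23); 2-tuples as given:

  [1] (4, 15);  [2] (3, 19);  [3] (11, 3);  [4] (21, 1);  [5] (21, 1);  [6] (11, 3);  [7] (4, 13);  [8] (21, 1);  [9] (4, 15);  [10] (4, 15);  [11] (3, 19);  [12] (4, 13);  [13] (4, 13);  [14] (11, 3);  [15] (11, 3);  [16] (3, 19);  [17] (3, 19);  [18] (4, 13);  [19] (4, 13);  [20] (4, 15)

The 20 indices split into 5 linkage classes (same alcove rep ⇔ same W_23-dot-orbit):

[[1, 9, 10, 20], [2, 11, 16, 17], [3, 6, 14, 15], [4, 5, 8], [7, 12, 13, 18, 19]]


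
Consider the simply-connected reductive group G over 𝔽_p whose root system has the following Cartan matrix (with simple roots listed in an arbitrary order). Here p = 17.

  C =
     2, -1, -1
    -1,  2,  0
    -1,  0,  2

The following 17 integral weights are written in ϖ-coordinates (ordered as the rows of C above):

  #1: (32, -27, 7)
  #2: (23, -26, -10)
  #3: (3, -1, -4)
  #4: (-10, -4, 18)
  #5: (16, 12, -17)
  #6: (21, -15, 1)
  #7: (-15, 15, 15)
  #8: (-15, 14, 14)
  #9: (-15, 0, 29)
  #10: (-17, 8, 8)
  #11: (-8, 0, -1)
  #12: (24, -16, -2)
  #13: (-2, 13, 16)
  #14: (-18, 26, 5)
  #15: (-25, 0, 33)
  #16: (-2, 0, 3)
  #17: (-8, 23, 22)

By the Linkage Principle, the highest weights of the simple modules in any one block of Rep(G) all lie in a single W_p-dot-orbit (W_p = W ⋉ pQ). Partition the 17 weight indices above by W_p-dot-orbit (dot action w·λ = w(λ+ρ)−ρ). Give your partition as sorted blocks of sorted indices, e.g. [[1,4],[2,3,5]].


Type A_3, rank 3, |W|=24; reorder rows/cols to standard.

W_17-reps of the 17 weights in Ā_17 (same 3-coord order as C):

  λ_1 → (2, 7, 7)
  λ_2 → (2, 7, 7)
  λ_3 → (1, 0, 3)
  λ_4 → (3, 7, 5)
  λ_5 → (1, 0, 3)
  λ_6 → (3, 7, 5)
  λ_7 → (14, 1, 1)
  λ_8 → (14, 1, 1)
  λ_9 → (1, 0, 3)
  λ_10 → (2, 7, 7)
  λ_11 → (6, 0, 1)
  λ_12 → (2, 7, 7)
  λ_13 → (1, 0, 3)
  λ_14 → (6, 0, 1)
  λ_15 → (6, 0, 1)
  λ_16 → (1, 0, 3)
  λ_17 → (6, 0, 1)

Linkage partition of the 17 weights (5 classes, p=17):

[[1, 2, 10, 12], [3, 5, 9, 13, 16], [4, 6], [7, 8], [11, 14, 15, 17]]


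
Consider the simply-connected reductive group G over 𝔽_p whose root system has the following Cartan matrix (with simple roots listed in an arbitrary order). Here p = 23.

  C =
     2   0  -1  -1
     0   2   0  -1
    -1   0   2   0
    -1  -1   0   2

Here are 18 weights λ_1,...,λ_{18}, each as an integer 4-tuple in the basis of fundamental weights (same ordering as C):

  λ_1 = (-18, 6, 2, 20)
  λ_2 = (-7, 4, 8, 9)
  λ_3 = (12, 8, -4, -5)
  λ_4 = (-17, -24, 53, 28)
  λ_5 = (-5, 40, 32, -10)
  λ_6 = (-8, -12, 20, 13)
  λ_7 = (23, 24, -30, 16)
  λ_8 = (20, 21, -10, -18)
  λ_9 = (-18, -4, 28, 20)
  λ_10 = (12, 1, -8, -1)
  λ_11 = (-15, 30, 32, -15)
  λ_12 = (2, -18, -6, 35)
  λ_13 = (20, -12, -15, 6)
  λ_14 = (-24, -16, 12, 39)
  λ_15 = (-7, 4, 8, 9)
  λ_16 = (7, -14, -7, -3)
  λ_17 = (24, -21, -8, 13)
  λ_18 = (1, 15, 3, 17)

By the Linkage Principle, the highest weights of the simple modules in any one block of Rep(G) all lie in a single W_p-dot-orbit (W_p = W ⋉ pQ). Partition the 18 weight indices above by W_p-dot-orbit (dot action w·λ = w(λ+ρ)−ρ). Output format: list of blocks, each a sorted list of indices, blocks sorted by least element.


Dynkin diagram of C (from the 6 off-diagonal −1 entries): A_4.

W_23-reps of the 18 weights in Ā_23 (same 4-coord order as C):

    1: (3, 2, 9, 4)
    2: (6, 5, 3, 4)
    3: (6, 5, 3, 4)
    4: (6, 2, 7, 0)
    5: (6, 5, 3, 4)
    6: (3, 2, 9, 4)
    7: (5, 2, 1, 12)
    8: (5, 2, 1, 12)
    9: (11, 1, 2, 6)
    10: (6, 2, 7, 0)
    11: (6, 5, 3, 4)
    12: (11, 1, 2, 6)
    13: (3, 2, 9, 4)
    14: (6, 2, 7, 0)
    15: (6, 5, 3, 4)
    16: (6, 2, 7, 0)
    17: (3, 2, 9, 4)
    18: (11, 1, 2, 6)

These 18 weights hit 5 W_23-dot-orbits; sizes (4, 5, 4, 2, 3):

[[1, 6, 13, 17], [2, 3, 5, 11, 15], [4, 10, 14, 16], [7, 8], [9, 12, 18]]


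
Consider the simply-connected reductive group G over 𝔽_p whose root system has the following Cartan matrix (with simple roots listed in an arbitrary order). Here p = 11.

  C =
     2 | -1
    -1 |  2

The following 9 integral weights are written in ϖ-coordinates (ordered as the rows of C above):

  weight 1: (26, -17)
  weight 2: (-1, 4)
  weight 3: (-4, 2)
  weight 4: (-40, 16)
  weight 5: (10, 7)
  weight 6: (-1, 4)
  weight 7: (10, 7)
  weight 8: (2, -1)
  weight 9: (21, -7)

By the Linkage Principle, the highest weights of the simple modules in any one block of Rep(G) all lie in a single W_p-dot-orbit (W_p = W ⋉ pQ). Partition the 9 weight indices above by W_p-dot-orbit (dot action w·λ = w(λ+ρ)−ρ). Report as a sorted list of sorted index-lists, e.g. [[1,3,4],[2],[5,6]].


A_2 Cartan matrix, 2 simple roots permuted; ρ=(1,1).

λ_j+ρ reflected into Ā_11 (⟨·,θ^∨⟩≤11); 2-tuples as given:

  λ_1 → (0, 5);  λ_2 → (0, 5);  λ_3 → (3, 0);  λ_4 → (0, 5);  λ_5 → (3, 0);  λ_6 → (0, 5);  λ_7 → (3, 0);  λ_8 → (3, 0);  λ_9 → (0, 5)

The 9 indices split into 2 linkage classes (same alcove rep ⇔ same W_11-dot-orbit):

[[1, 2, 4, 6, 9], [3, 5, 7, 8]]


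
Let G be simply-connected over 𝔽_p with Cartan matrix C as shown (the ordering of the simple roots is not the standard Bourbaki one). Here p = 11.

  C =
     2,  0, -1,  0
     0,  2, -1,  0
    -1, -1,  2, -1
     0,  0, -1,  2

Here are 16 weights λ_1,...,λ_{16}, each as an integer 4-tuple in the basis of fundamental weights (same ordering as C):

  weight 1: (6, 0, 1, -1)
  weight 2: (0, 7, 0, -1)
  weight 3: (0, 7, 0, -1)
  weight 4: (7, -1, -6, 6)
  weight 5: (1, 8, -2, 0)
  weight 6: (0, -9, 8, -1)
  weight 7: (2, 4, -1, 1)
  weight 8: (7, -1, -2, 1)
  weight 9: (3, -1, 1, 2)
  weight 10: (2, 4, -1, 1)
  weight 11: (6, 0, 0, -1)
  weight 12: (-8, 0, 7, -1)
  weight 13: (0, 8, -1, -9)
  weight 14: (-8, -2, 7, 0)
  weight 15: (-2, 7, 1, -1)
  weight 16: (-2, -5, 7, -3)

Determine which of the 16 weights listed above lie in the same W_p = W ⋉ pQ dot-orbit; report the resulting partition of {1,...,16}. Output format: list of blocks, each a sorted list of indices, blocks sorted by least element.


D_4 Cartan matrix, 4 simple roots permuted; ρ=(1,1,1,1).

Alcove-folded reps (p=11, 16 weights, presented ϖ-order):

    λ_1+ρ ↦ (7, 1, 1, 0)
    λ_2+ρ ↦ (1, 8, 1, 0)
    λ_3+ρ ↦ (1, 8, 1, 0)
    λ_4+ρ ↦ (3, 5, 0, 2)
    λ_5+ρ ↦ (1, 8, 1, 0)
    λ_6+ρ ↦ (1, 8, 1, 0)
    λ_7+ρ ↦ (3, 5, 0, 2)
    λ_8+ρ ↦ (7, 1, 0, 1)
    λ_9+ρ ↦ (4, 0, 2, 3)
    λ_10+ρ ↦ (3, 5, 0, 2)
    λ_11+ρ ↦ (7, 1, 1, 0)
    λ_12+ρ ↦ (7, 1, 1, 0)
    λ_13+ρ ↦ (7, 1, 1, 0)
    λ_14+ρ ↦ (7, 1, 0, 1)
    λ_15+ρ ↦ (1, 8, 1, 0)
    λ_16+ρ ↦ (1, 4, 1, 2)

Linkage partition of the 16 weights (6 classes, p=11):

[[1, 11, 12, 13], [2, 3, 5, 6, 15], [4, 7, 10], [8, 14], [9], [16]]


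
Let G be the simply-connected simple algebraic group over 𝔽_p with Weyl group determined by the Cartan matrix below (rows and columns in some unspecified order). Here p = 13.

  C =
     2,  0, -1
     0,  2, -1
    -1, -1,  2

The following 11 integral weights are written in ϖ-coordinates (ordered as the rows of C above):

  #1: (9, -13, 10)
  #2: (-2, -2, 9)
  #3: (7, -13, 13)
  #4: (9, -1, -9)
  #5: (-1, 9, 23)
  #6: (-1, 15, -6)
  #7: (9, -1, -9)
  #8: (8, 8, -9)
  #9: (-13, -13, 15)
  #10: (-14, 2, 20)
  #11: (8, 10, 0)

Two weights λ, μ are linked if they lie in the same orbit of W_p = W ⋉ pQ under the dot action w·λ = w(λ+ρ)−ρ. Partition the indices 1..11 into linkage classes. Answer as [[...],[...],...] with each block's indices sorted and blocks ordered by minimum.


Cartan matrix: type A_3 (|W|=24); un-permuting the 3 rows.

W_13-reps of the 11 weights in Ā_13 (same 3-coord order as C):

  [1] (1, 3, 1);  [2] (1, 1, 8);  [3] (1, 3, 1);  [4] (2, 8, 0);  [5] (2, 8, 0);  [6] (2, 8, 0);  [7] (2, 8, 0);  [8] (1, 1, 8);  [9] (1, 1, 8);  [10] (2, 8, 0);  [11] (1, 3, 1)

These 11 weights hit 3 W_13-dot-orbits; sizes (3, 3, 5):

[[1, 3, 11], [2, 8, 9], [4, 5, 6, 7, 10]]


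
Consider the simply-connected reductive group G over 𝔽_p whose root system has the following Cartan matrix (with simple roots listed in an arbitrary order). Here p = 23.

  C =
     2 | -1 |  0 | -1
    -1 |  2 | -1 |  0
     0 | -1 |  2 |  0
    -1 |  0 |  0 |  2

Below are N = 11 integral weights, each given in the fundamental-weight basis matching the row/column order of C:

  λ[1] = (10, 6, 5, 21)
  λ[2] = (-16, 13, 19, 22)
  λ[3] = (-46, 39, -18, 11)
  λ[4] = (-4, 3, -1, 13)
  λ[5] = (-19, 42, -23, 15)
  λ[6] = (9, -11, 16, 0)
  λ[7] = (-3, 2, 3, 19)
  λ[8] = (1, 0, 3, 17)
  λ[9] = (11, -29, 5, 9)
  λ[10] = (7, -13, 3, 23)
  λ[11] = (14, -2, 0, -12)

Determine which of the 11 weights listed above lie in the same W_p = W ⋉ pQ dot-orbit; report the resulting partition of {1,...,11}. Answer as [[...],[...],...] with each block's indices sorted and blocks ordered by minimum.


C ↔ A_4 under row/col permutation; |W(A_4)| = 120.

Folding the 11 weights λ_j+ρ into Ā_23 (reps in the given 4-coord order):

  [1] (0, 10, 7, 1)
  [2] (3, 1, 0, 11)
  [3] (0, 10, 7, 1)
  [4] (3, 1, 0, 11)
  [5] (2, 1, 2, 16)
  [6] (0, 10, 7, 1)
  [7] (2, 1, 2, 16)
  [8] (2, 1, 2, 16)
  [9] (0, 10, 7, 1)
  [10] (3, 1, 0, 11)
  [11] (3, 1, 0, 11)

3 distinct reps among the 11 weights ⇒ 3 W_23-linkage classes:

[[1, 3, 6, 9], [2, 4, 10, 11], [5, 7, 8]]


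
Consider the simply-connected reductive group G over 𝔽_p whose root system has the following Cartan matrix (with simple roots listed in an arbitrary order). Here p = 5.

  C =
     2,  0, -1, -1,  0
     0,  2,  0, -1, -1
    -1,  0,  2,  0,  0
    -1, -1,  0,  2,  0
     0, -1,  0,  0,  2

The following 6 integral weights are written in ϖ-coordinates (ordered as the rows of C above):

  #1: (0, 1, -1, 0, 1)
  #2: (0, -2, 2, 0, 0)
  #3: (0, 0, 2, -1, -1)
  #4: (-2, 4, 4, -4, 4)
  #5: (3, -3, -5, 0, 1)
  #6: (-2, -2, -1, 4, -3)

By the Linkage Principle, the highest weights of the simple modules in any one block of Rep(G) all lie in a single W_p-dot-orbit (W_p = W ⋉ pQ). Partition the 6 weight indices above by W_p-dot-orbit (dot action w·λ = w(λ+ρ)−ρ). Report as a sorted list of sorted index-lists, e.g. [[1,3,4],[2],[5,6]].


Cartan matrix: type A_5 (|W|=720); un-permuting the 5 rows.

Ā_5 reps of the 6 weights (A_5, coords as presented):

  1: (0, 2, 1, 1, 1);  2: (1, 1, 3, 0, 0);  3: (1, 1, 3, 0, 0);  4: (1, 1, 3, 0, 0);  5: (1, 1, 3, 0, 0);  6: (0, 2, 1, 1, 1)

Grouping the 6 weights by Ā_5-representative: 2 linkage classes.

[[1, 6], [2, 3, 4, 5]]


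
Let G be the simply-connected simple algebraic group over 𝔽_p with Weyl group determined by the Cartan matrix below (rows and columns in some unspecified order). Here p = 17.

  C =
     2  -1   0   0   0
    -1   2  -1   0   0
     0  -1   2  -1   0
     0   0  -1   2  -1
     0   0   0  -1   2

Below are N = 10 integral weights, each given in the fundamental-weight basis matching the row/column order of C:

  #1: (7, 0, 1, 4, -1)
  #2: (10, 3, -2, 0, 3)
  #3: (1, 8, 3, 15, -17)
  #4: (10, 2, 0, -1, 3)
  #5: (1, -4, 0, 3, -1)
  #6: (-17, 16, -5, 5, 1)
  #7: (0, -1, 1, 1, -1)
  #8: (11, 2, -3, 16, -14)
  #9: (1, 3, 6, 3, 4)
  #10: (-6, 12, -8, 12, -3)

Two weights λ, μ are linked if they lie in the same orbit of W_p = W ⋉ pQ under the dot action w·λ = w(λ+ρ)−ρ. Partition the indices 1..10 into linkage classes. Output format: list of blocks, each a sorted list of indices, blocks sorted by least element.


A_5 Cartan matrix, 5 simple roots permuted; ρ=(1,1,1,1,1).

Folding the 10 weights λ_j+ρ into Ā_17 (reps in the given 5-coord order):

  λ_1 → (8, 1, 2, 5, 0)
  λ_2 → (9, 3, 1, 0, 2)
  λ_3 → (9, 3, 1, 0, 2)
  λ_4 → (9, 3, 1, 0, 2)
  λ_5 → (1, 0, 2, 2, 0)
  λ_6 → (9, 3, 1, 0, 2)
  λ_7 → (1, 0, 2, 2, 0)
  λ_8 → (1, 0, 2, 2, 0)
  λ_9 → (3, 1, 7, 4, 0)
  λ_10 → (3, 1, 7, 4, 0)

Partition of {1..10} into 4 W_17-dot-orbits:

[[1], [2, 3, 4, 6], [5, 7, 8], [9, 10]]
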